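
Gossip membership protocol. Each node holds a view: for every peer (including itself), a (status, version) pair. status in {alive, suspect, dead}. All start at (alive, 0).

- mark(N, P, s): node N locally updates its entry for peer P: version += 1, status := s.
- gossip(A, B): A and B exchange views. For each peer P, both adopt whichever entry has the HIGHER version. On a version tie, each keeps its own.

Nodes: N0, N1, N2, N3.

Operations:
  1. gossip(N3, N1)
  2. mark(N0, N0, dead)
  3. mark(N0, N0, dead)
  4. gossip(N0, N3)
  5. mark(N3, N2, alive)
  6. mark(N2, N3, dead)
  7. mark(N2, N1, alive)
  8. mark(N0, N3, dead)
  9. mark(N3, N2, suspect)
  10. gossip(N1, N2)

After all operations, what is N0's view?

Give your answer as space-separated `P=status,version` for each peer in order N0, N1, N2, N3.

Answer: N0=dead,2 N1=alive,0 N2=alive,0 N3=dead,1

Derivation:
Op 1: gossip N3<->N1 -> N3.N0=(alive,v0) N3.N1=(alive,v0) N3.N2=(alive,v0) N3.N3=(alive,v0) | N1.N0=(alive,v0) N1.N1=(alive,v0) N1.N2=(alive,v0) N1.N3=(alive,v0)
Op 2: N0 marks N0=dead -> (dead,v1)
Op 3: N0 marks N0=dead -> (dead,v2)
Op 4: gossip N0<->N3 -> N0.N0=(dead,v2) N0.N1=(alive,v0) N0.N2=(alive,v0) N0.N3=(alive,v0) | N3.N0=(dead,v2) N3.N1=(alive,v0) N3.N2=(alive,v0) N3.N3=(alive,v0)
Op 5: N3 marks N2=alive -> (alive,v1)
Op 6: N2 marks N3=dead -> (dead,v1)
Op 7: N2 marks N1=alive -> (alive,v1)
Op 8: N0 marks N3=dead -> (dead,v1)
Op 9: N3 marks N2=suspect -> (suspect,v2)
Op 10: gossip N1<->N2 -> N1.N0=(alive,v0) N1.N1=(alive,v1) N1.N2=(alive,v0) N1.N3=(dead,v1) | N2.N0=(alive,v0) N2.N1=(alive,v1) N2.N2=(alive,v0) N2.N3=(dead,v1)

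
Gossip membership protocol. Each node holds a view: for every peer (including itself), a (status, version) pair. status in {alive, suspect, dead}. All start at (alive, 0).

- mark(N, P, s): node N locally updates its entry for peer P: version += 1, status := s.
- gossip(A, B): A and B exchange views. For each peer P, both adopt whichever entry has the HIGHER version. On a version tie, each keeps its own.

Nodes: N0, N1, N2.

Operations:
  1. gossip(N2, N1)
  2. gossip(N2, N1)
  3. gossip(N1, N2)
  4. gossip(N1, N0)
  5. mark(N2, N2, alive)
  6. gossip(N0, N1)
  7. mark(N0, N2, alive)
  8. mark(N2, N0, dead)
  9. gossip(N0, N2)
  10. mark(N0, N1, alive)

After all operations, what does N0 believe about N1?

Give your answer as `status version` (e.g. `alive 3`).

Op 1: gossip N2<->N1 -> N2.N0=(alive,v0) N2.N1=(alive,v0) N2.N2=(alive,v0) | N1.N0=(alive,v0) N1.N1=(alive,v0) N1.N2=(alive,v0)
Op 2: gossip N2<->N1 -> N2.N0=(alive,v0) N2.N1=(alive,v0) N2.N2=(alive,v0) | N1.N0=(alive,v0) N1.N1=(alive,v0) N1.N2=(alive,v0)
Op 3: gossip N1<->N2 -> N1.N0=(alive,v0) N1.N1=(alive,v0) N1.N2=(alive,v0) | N2.N0=(alive,v0) N2.N1=(alive,v0) N2.N2=(alive,v0)
Op 4: gossip N1<->N0 -> N1.N0=(alive,v0) N1.N1=(alive,v0) N1.N2=(alive,v0) | N0.N0=(alive,v0) N0.N1=(alive,v0) N0.N2=(alive,v0)
Op 5: N2 marks N2=alive -> (alive,v1)
Op 6: gossip N0<->N1 -> N0.N0=(alive,v0) N0.N1=(alive,v0) N0.N2=(alive,v0) | N1.N0=(alive,v0) N1.N1=(alive,v0) N1.N2=(alive,v0)
Op 7: N0 marks N2=alive -> (alive,v1)
Op 8: N2 marks N0=dead -> (dead,v1)
Op 9: gossip N0<->N2 -> N0.N0=(dead,v1) N0.N1=(alive,v0) N0.N2=(alive,v1) | N2.N0=(dead,v1) N2.N1=(alive,v0) N2.N2=(alive,v1)
Op 10: N0 marks N1=alive -> (alive,v1)

Answer: alive 1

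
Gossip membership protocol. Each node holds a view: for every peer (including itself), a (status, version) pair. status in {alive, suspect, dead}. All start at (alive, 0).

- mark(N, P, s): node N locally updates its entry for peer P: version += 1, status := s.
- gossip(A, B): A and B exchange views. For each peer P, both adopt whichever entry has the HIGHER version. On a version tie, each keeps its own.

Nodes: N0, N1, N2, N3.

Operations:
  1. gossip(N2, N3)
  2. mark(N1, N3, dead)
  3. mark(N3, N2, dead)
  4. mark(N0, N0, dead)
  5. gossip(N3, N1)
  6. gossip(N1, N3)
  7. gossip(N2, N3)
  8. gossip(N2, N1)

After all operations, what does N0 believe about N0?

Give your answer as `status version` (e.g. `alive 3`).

Answer: dead 1

Derivation:
Op 1: gossip N2<->N3 -> N2.N0=(alive,v0) N2.N1=(alive,v0) N2.N2=(alive,v0) N2.N3=(alive,v0) | N3.N0=(alive,v0) N3.N1=(alive,v0) N3.N2=(alive,v0) N3.N3=(alive,v0)
Op 2: N1 marks N3=dead -> (dead,v1)
Op 3: N3 marks N2=dead -> (dead,v1)
Op 4: N0 marks N0=dead -> (dead,v1)
Op 5: gossip N3<->N1 -> N3.N0=(alive,v0) N3.N1=(alive,v0) N3.N2=(dead,v1) N3.N3=(dead,v1) | N1.N0=(alive,v0) N1.N1=(alive,v0) N1.N2=(dead,v1) N1.N3=(dead,v1)
Op 6: gossip N1<->N3 -> N1.N0=(alive,v0) N1.N1=(alive,v0) N1.N2=(dead,v1) N1.N3=(dead,v1) | N3.N0=(alive,v0) N3.N1=(alive,v0) N3.N2=(dead,v1) N3.N3=(dead,v1)
Op 7: gossip N2<->N3 -> N2.N0=(alive,v0) N2.N1=(alive,v0) N2.N2=(dead,v1) N2.N3=(dead,v1) | N3.N0=(alive,v0) N3.N1=(alive,v0) N3.N2=(dead,v1) N3.N3=(dead,v1)
Op 8: gossip N2<->N1 -> N2.N0=(alive,v0) N2.N1=(alive,v0) N2.N2=(dead,v1) N2.N3=(dead,v1) | N1.N0=(alive,v0) N1.N1=(alive,v0) N1.N2=(dead,v1) N1.N3=(dead,v1)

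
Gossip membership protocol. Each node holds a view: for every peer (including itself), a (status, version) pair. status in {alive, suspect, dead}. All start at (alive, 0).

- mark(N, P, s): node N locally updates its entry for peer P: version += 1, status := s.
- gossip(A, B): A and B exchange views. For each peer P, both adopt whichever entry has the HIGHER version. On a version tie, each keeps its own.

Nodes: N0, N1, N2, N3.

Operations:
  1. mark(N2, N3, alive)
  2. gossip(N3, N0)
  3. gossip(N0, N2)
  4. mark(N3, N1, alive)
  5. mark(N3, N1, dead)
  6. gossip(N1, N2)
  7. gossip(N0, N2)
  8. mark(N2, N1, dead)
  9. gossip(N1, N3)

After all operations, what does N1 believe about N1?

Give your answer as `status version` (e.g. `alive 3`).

Op 1: N2 marks N3=alive -> (alive,v1)
Op 2: gossip N3<->N0 -> N3.N0=(alive,v0) N3.N1=(alive,v0) N3.N2=(alive,v0) N3.N3=(alive,v0) | N0.N0=(alive,v0) N0.N1=(alive,v0) N0.N2=(alive,v0) N0.N3=(alive,v0)
Op 3: gossip N0<->N2 -> N0.N0=(alive,v0) N0.N1=(alive,v0) N0.N2=(alive,v0) N0.N3=(alive,v1) | N2.N0=(alive,v0) N2.N1=(alive,v0) N2.N2=(alive,v0) N2.N3=(alive,v1)
Op 4: N3 marks N1=alive -> (alive,v1)
Op 5: N3 marks N1=dead -> (dead,v2)
Op 6: gossip N1<->N2 -> N1.N0=(alive,v0) N1.N1=(alive,v0) N1.N2=(alive,v0) N1.N3=(alive,v1) | N2.N0=(alive,v0) N2.N1=(alive,v0) N2.N2=(alive,v0) N2.N3=(alive,v1)
Op 7: gossip N0<->N2 -> N0.N0=(alive,v0) N0.N1=(alive,v0) N0.N2=(alive,v0) N0.N3=(alive,v1) | N2.N0=(alive,v0) N2.N1=(alive,v0) N2.N2=(alive,v0) N2.N3=(alive,v1)
Op 8: N2 marks N1=dead -> (dead,v1)
Op 9: gossip N1<->N3 -> N1.N0=(alive,v0) N1.N1=(dead,v2) N1.N2=(alive,v0) N1.N3=(alive,v1) | N3.N0=(alive,v0) N3.N1=(dead,v2) N3.N2=(alive,v0) N3.N3=(alive,v1)

Answer: dead 2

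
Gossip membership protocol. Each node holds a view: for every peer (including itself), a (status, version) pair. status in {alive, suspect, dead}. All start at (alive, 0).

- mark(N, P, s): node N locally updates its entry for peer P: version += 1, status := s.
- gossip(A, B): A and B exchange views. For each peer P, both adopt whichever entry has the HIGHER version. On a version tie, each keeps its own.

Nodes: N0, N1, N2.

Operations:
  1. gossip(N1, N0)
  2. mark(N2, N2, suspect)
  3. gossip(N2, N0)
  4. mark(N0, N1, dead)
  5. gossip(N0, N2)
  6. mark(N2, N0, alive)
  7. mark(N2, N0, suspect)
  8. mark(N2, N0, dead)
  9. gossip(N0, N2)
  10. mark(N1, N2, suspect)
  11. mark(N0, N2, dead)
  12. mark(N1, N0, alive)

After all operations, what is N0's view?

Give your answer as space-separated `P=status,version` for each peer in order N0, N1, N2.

Answer: N0=dead,3 N1=dead,1 N2=dead,2

Derivation:
Op 1: gossip N1<->N0 -> N1.N0=(alive,v0) N1.N1=(alive,v0) N1.N2=(alive,v0) | N0.N0=(alive,v0) N0.N1=(alive,v0) N0.N2=(alive,v0)
Op 2: N2 marks N2=suspect -> (suspect,v1)
Op 3: gossip N2<->N0 -> N2.N0=(alive,v0) N2.N1=(alive,v0) N2.N2=(suspect,v1) | N0.N0=(alive,v0) N0.N1=(alive,v0) N0.N2=(suspect,v1)
Op 4: N0 marks N1=dead -> (dead,v1)
Op 5: gossip N0<->N2 -> N0.N0=(alive,v0) N0.N1=(dead,v1) N0.N2=(suspect,v1) | N2.N0=(alive,v0) N2.N1=(dead,v1) N2.N2=(suspect,v1)
Op 6: N2 marks N0=alive -> (alive,v1)
Op 7: N2 marks N0=suspect -> (suspect,v2)
Op 8: N2 marks N0=dead -> (dead,v3)
Op 9: gossip N0<->N2 -> N0.N0=(dead,v3) N0.N1=(dead,v1) N0.N2=(suspect,v1) | N2.N0=(dead,v3) N2.N1=(dead,v1) N2.N2=(suspect,v1)
Op 10: N1 marks N2=suspect -> (suspect,v1)
Op 11: N0 marks N2=dead -> (dead,v2)
Op 12: N1 marks N0=alive -> (alive,v1)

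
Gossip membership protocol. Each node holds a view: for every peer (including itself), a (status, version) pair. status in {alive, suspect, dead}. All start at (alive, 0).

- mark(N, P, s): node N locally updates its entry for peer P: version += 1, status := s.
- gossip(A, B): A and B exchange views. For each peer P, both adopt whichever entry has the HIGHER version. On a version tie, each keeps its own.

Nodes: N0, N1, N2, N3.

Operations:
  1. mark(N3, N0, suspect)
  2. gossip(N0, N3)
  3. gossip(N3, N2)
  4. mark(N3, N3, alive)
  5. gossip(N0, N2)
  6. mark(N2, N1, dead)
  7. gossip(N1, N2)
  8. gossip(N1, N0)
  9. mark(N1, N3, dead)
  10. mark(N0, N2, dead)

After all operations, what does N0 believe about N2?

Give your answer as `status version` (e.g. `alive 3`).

Answer: dead 1

Derivation:
Op 1: N3 marks N0=suspect -> (suspect,v1)
Op 2: gossip N0<->N3 -> N0.N0=(suspect,v1) N0.N1=(alive,v0) N0.N2=(alive,v0) N0.N3=(alive,v0) | N3.N0=(suspect,v1) N3.N1=(alive,v0) N3.N2=(alive,v0) N3.N3=(alive,v0)
Op 3: gossip N3<->N2 -> N3.N0=(suspect,v1) N3.N1=(alive,v0) N3.N2=(alive,v0) N3.N3=(alive,v0) | N2.N0=(suspect,v1) N2.N1=(alive,v0) N2.N2=(alive,v0) N2.N3=(alive,v0)
Op 4: N3 marks N3=alive -> (alive,v1)
Op 5: gossip N0<->N2 -> N0.N0=(suspect,v1) N0.N1=(alive,v0) N0.N2=(alive,v0) N0.N3=(alive,v0) | N2.N0=(suspect,v1) N2.N1=(alive,v0) N2.N2=(alive,v0) N2.N3=(alive,v0)
Op 6: N2 marks N1=dead -> (dead,v1)
Op 7: gossip N1<->N2 -> N1.N0=(suspect,v1) N1.N1=(dead,v1) N1.N2=(alive,v0) N1.N3=(alive,v0) | N2.N0=(suspect,v1) N2.N1=(dead,v1) N2.N2=(alive,v0) N2.N3=(alive,v0)
Op 8: gossip N1<->N0 -> N1.N0=(suspect,v1) N1.N1=(dead,v1) N1.N2=(alive,v0) N1.N3=(alive,v0) | N0.N0=(suspect,v1) N0.N1=(dead,v1) N0.N2=(alive,v0) N0.N3=(alive,v0)
Op 9: N1 marks N3=dead -> (dead,v1)
Op 10: N0 marks N2=dead -> (dead,v1)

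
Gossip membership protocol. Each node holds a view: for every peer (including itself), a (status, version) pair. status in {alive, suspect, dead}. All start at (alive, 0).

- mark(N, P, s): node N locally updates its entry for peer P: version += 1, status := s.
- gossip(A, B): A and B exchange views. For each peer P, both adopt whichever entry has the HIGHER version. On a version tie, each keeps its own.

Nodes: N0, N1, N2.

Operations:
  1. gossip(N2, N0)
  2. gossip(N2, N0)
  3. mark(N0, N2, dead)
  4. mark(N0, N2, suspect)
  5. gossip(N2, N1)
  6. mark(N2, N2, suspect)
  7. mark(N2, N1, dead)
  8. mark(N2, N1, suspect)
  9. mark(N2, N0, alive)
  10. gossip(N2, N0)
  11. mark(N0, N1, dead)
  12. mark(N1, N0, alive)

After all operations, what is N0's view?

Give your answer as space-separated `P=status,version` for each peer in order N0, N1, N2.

Answer: N0=alive,1 N1=dead,3 N2=suspect,2

Derivation:
Op 1: gossip N2<->N0 -> N2.N0=(alive,v0) N2.N1=(alive,v0) N2.N2=(alive,v0) | N0.N0=(alive,v0) N0.N1=(alive,v0) N0.N2=(alive,v0)
Op 2: gossip N2<->N0 -> N2.N0=(alive,v0) N2.N1=(alive,v0) N2.N2=(alive,v0) | N0.N0=(alive,v0) N0.N1=(alive,v0) N0.N2=(alive,v0)
Op 3: N0 marks N2=dead -> (dead,v1)
Op 4: N0 marks N2=suspect -> (suspect,v2)
Op 5: gossip N2<->N1 -> N2.N0=(alive,v0) N2.N1=(alive,v0) N2.N2=(alive,v0) | N1.N0=(alive,v0) N1.N1=(alive,v0) N1.N2=(alive,v0)
Op 6: N2 marks N2=suspect -> (suspect,v1)
Op 7: N2 marks N1=dead -> (dead,v1)
Op 8: N2 marks N1=suspect -> (suspect,v2)
Op 9: N2 marks N0=alive -> (alive,v1)
Op 10: gossip N2<->N0 -> N2.N0=(alive,v1) N2.N1=(suspect,v2) N2.N2=(suspect,v2) | N0.N0=(alive,v1) N0.N1=(suspect,v2) N0.N2=(suspect,v2)
Op 11: N0 marks N1=dead -> (dead,v3)
Op 12: N1 marks N0=alive -> (alive,v1)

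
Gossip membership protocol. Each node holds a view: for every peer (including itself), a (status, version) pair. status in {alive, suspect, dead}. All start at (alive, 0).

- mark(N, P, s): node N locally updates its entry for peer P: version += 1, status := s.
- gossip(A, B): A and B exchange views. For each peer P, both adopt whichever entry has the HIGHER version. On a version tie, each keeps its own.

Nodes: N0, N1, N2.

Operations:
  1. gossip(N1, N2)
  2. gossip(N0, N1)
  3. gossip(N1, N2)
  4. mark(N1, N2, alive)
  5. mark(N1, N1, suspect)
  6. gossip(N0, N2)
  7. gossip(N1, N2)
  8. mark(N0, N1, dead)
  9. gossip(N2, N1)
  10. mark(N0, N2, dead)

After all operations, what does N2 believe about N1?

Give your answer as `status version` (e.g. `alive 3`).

Op 1: gossip N1<->N2 -> N1.N0=(alive,v0) N1.N1=(alive,v0) N1.N2=(alive,v0) | N2.N0=(alive,v0) N2.N1=(alive,v0) N2.N2=(alive,v0)
Op 2: gossip N0<->N1 -> N0.N0=(alive,v0) N0.N1=(alive,v0) N0.N2=(alive,v0) | N1.N0=(alive,v0) N1.N1=(alive,v0) N1.N2=(alive,v0)
Op 3: gossip N1<->N2 -> N1.N0=(alive,v0) N1.N1=(alive,v0) N1.N2=(alive,v0) | N2.N0=(alive,v0) N2.N1=(alive,v0) N2.N2=(alive,v0)
Op 4: N1 marks N2=alive -> (alive,v1)
Op 5: N1 marks N1=suspect -> (suspect,v1)
Op 6: gossip N0<->N2 -> N0.N0=(alive,v0) N0.N1=(alive,v0) N0.N2=(alive,v0) | N2.N0=(alive,v0) N2.N1=(alive,v0) N2.N2=(alive,v0)
Op 7: gossip N1<->N2 -> N1.N0=(alive,v0) N1.N1=(suspect,v1) N1.N2=(alive,v1) | N2.N0=(alive,v0) N2.N1=(suspect,v1) N2.N2=(alive,v1)
Op 8: N0 marks N1=dead -> (dead,v1)
Op 9: gossip N2<->N1 -> N2.N0=(alive,v0) N2.N1=(suspect,v1) N2.N2=(alive,v1) | N1.N0=(alive,v0) N1.N1=(suspect,v1) N1.N2=(alive,v1)
Op 10: N0 marks N2=dead -> (dead,v1)

Answer: suspect 1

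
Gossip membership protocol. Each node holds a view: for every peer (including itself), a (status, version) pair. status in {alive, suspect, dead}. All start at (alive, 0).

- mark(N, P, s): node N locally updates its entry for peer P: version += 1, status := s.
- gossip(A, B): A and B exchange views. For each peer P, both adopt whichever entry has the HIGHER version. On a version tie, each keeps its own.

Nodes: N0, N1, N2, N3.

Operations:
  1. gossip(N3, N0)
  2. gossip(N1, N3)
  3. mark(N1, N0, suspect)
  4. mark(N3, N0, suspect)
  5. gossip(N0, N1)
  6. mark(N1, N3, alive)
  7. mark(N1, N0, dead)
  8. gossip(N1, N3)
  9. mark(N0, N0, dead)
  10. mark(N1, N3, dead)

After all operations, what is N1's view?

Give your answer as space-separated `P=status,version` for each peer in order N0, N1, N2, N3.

Answer: N0=dead,2 N1=alive,0 N2=alive,0 N3=dead,2

Derivation:
Op 1: gossip N3<->N0 -> N3.N0=(alive,v0) N3.N1=(alive,v0) N3.N2=(alive,v0) N3.N3=(alive,v0) | N0.N0=(alive,v0) N0.N1=(alive,v0) N0.N2=(alive,v0) N0.N3=(alive,v0)
Op 2: gossip N1<->N3 -> N1.N0=(alive,v0) N1.N1=(alive,v0) N1.N2=(alive,v0) N1.N3=(alive,v0) | N3.N0=(alive,v0) N3.N1=(alive,v0) N3.N2=(alive,v0) N3.N3=(alive,v0)
Op 3: N1 marks N0=suspect -> (suspect,v1)
Op 4: N3 marks N0=suspect -> (suspect,v1)
Op 5: gossip N0<->N1 -> N0.N0=(suspect,v1) N0.N1=(alive,v0) N0.N2=(alive,v0) N0.N3=(alive,v0) | N1.N0=(suspect,v1) N1.N1=(alive,v0) N1.N2=(alive,v0) N1.N3=(alive,v0)
Op 6: N1 marks N3=alive -> (alive,v1)
Op 7: N1 marks N0=dead -> (dead,v2)
Op 8: gossip N1<->N3 -> N1.N0=(dead,v2) N1.N1=(alive,v0) N1.N2=(alive,v0) N1.N3=(alive,v1) | N3.N0=(dead,v2) N3.N1=(alive,v0) N3.N2=(alive,v0) N3.N3=(alive,v1)
Op 9: N0 marks N0=dead -> (dead,v2)
Op 10: N1 marks N3=dead -> (dead,v2)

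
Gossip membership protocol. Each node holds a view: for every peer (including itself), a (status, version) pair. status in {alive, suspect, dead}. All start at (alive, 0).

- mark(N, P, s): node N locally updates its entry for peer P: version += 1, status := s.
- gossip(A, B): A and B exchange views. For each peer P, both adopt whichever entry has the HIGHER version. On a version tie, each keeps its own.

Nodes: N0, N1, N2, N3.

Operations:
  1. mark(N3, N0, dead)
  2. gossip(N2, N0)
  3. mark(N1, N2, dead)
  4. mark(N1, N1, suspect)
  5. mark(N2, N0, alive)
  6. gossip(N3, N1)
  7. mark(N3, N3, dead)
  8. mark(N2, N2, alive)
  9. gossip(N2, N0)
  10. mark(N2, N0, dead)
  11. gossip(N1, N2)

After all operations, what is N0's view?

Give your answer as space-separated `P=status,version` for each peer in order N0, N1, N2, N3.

Op 1: N3 marks N0=dead -> (dead,v1)
Op 2: gossip N2<->N0 -> N2.N0=(alive,v0) N2.N1=(alive,v0) N2.N2=(alive,v0) N2.N3=(alive,v0) | N0.N0=(alive,v0) N0.N1=(alive,v0) N0.N2=(alive,v0) N0.N3=(alive,v0)
Op 3: N1 marks N2=dead -> (dead,v1)
Op 4: N1 marks N1=suspect -> (suspect,v1)
Op 5: N2 marks N0=alive -> (alive,v1)
Op 6: gossip N3<->N1 -> N3.N0=(dead,v1) N3.N1=(suspect,v1) N3.N2=(dead,v1) N3.N3=(alive,v0) | N1.N0=(dead,v1) N1.N1=(suspect,v1) N1.N2=(dead,v1) N1.N3=(alive,v0)
Op 7: N3 marks N3=dead -> (dead,v1)
Op 8: N2 marks N2=alive -> (alive,v1)
Op 9: gossip N2<->N0 -> N2.N0=(alive,v1) N2.N1=(alive,v0) N2.N2=(alive,v1) N2.N3=(alive,v0) | N0.N0=(alive,v1) N0.N1=(alive,v0) N0.N2=(alive,v1) N0.N3=(alive,v0)
Op 10: N2 marks N0=dead -> (dead,v2)
Op 11: gossip N1<->N2 -> N1.N0=(dead,v2) N1.N1=(suspect,v1) N1.N2=(dead,v1) N1.N3=(alive,v0) | N2.N0=(dead,v2) N2.N1=(suspect,v1) N2.N2=(alive,v1) N2.N3=(alive,v0)

Answer: N0=alive,1 N1=alive,0 N2=alive,1 N3=alive,0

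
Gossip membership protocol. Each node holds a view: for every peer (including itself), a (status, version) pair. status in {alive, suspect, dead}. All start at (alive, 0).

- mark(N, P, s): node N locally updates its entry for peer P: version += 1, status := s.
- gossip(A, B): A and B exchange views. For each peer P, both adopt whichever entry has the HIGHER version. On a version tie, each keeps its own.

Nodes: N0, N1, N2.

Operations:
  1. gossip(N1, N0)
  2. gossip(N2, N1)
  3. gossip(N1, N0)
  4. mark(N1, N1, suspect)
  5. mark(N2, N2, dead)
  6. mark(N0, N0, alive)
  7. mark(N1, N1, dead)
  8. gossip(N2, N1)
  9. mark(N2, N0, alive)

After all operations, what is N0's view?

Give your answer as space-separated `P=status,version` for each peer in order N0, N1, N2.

Answer: N0=alive,1 N1=alive,0 N2=alive,0

Derivation:
Op 1: gossip N1<->N0 -> N1.N0=(alive,v0) N1.N1=(alive,v0) N1.N2=(alive,v0) | N0.N0=(alive,v0) N0.N1=(alive,v0) N0.N2=(alive,v0)
Op 2: gossip N2<->N1 -> N2.N0=(alive,v0) N2.N1=(alive,v0) N2.N2=(alive,v0) | N1.N0=(alive,v0) N1.N1=(alive,v0) N1.N2=(alive,v0)
Op 3: gossip N1<->N0 -> N1.N0=(alive,v0) N1.N1=(alive,v0) N1.N2=(alive,v0) | N0.N0=(alive,v0) N0.N1=(alive,v0) N0.N2=(alive,v0)
Op 4: N1 marks N1=suspect -> (suspect,v1)
Op 5: N2 marks N2=dead -> (dead,v1)
Op 6: N0 marks N0=alive -> (alive,v1)
Op 7: N1 marks N1=dead -> (dead,v2)
Op 8: gossip N2<->N1 -> N2.N0=(alive,v0) N2.N1=(dead,v2) N2.N2=(dead,v1) | N1.N0=(alive,v0) N1.N1=(dead,v2) N1.N2=(dead,v1)
Op 9: N2 marks N0=alive -> (alive,v1)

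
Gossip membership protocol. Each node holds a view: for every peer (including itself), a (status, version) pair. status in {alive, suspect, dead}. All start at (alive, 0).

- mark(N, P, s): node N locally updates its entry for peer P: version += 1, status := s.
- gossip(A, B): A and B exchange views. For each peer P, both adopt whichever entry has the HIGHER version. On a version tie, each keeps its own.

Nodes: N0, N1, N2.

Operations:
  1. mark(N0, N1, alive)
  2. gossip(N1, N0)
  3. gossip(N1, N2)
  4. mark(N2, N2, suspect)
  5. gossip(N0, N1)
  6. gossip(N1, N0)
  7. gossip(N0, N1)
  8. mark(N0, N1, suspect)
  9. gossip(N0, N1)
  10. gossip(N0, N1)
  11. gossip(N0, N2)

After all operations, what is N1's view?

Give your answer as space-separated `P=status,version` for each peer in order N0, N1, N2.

Answer: N0=alive,0 N1=suspect,2 N2=alive,0

Derivation:
Op 1: N0 marks N1=alive -> (alive,v1)
Op 2: gossip N1<->N0 -> N1.N0=(alive,v0) N1.N1=(alive,v1) N1.N2=(alive,v0) | N0.N0=(alive,v0) N0.N1=(alive,v1) N0.N2=(alive,v0)
Op 3: gossip N1<->N2 -> N1.N0=(alive,v0) N1.N1=(alive,v1) N1.N2=(alive,v0) | N2.N0=(alive,v0) N2.N1=(alive,v1) N2.N2=(alive,v0)
Op 4: N2 marks N2=suspect -> (suspect,v1)
Op 5: gossip N0<->N1 -> N0.N0=(alive,v0) N0.N1=(alive,v1) N0.N2=(alive,v0) | N1.N0=(alive,v0) N1.N1=(alive,v1) N1.N2=(alive,v0)
Op 6: gossip N1<->N0 -> N1.N0=(alive,v0) N1.N1=(alive,v1) N1.N2=(alive,v0) | N0.N0=(alive,v0) N0.N1=(alive,v1) N0.N2=(alive,v0)
Op 7: gossip N0<->N1 -> N0.N0=(alive,v0) N0.N1=(alive,v1) N0.N2=(alive,v0) | N1.N0=(alive,v0) N1.N1=(alive,v1) N1.N2=(alive,v0)
Op 8: N0 marks N1=suspect -> (suspect,v2)
Op 9: gossip N0<->N1 -> N0.N0=(alive,v0) N0.N1=(suspect,v2) N0.N2=(alive,v0) | N1.N0=(alive,v0) N1.N1=(suspect,v2) N1.N2=(alive,v0)
Op 10: gossip N0<->N1 -> N0.N0=(alive,v0) N0.N1=(suspect,v2) N0.N2=(alive,v0) | N1.N0=(alive,v0) N1.N1=(suspect,v2) N1.N2=(alive,v0)
Op 11: gossip N0<->N2 -> N0.N0=(alive,v0) N0.N1=(suspect,v2) N0.N2=(suspect,v1) | N2.N0=(alive,v0) N2.N1=(suspect,v2) N2.N2=(suspect,v1)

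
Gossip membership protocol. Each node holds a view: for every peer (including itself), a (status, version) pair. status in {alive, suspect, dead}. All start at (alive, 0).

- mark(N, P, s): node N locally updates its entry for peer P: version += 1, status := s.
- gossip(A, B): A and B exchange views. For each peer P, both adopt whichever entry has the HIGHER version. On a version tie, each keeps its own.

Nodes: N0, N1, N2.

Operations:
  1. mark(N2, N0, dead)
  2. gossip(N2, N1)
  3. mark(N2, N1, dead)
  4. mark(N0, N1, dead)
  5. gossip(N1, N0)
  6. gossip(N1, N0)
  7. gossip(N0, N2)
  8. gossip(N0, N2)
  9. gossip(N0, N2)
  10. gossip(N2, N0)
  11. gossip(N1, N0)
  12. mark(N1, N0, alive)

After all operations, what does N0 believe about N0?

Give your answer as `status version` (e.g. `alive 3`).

Answer: dead 1

Derivation:
Op 1: N2 marks N0=dead -> (dead,v1)
Op 2: gossip N2<->N1 -> N2.N0=(dead,v1) N2.N1=(alive,v0) N2.N2=(alive,v0) | N1.N0=(dead,v1) N1.N1=(alive,v0) N1.N2=(alive,v0)
Op 3: N2 marks N1=dead -> (dead,v1)
Op 4: N0 marks N1=dead -> (dead,v1)
Op 5: gossip N1<->N0 -> N1.N0=(dead,v1) N1.N1=(dead,v1) N1.N2=(alive,v0) | N0.N0=(dead,v1) N0.N1=(dead,v1) N0.N2=(alive,v0)
Op 6: gossip N1<->N0 -> N1.N0=(dead,v1) N1.N1=(dead,v1) N1.N2=(alive,v0) | N0.N0=(dead,v1) N0.N1=(dead,v1) N0.N2=(alive,v0)
Op 7: gossip N0<->N2 -> N0.N0=(dead,v1) N0.N1=(dead,v1) N0.N2=(alive,v0) | N2.N0=(dead,v1) N2.N1=(dead,v1) N2.N2=(alive,v0)
Op 8: gossip N0<->N2 -> N0.N0=(dead,v1) N0.N1=(dead,v1) N0.N2=(alive,v0) | N2.N0=(dead,v1) N2.N1=(dead,v1) N2.N2=(alive,v0)
Op 9: gossip N0<->N2 -> N0.N0=(dead,v1) N0.N1=(dead,v1) N0.N2=(alive,v0) | N2.N0=(dead,v1) N2.N1=(dead,v1) N2.N2=(alive,v0)
Op 10: gossip N2<->N0 -> N2.N0=(dead,v1) N2.N1=(dead,v1) N2.N2=(alive,v0) | N0.N0=(dead,v1) N0.N1=(dead,v1) N0.N2=(alive,v0)
Op 11: gossip N1<->N0 -> N1.N0=(dead,v1) N1.N1=(dead,v1) N1.N2=(alive,v0) | N0.N0=(dead,v1) N0.N1=(dead,v1) N0.N2=(alive,v0)
Op 12: N1 marks N0=alive -> (alive,v2)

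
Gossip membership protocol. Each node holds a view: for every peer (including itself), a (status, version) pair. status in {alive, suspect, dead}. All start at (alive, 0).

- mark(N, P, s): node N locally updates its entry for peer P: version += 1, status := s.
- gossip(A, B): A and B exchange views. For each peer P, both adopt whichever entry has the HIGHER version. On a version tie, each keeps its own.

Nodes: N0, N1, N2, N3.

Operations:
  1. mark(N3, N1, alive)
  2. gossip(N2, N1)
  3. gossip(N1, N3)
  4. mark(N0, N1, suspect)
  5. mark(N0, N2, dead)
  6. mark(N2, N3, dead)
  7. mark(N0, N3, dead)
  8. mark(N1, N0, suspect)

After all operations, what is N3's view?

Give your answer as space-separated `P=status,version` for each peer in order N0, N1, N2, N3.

Op 1: N3 marks N1=alive -> (alive,v1)
Op 2: gossip N2<->N1 -> N2.N0=(alive,v0) N2.N1=(alive,v0) N2.N2=(alive,v0) N2.N3=(alive,v0) | N1.N0=(alive,v0) N1.N1=(alive,v0) N1.N2=(alive,v0) N1.N3=(alive,v0)
Op 3: gossip N1<->N3 -> N1.N0=(alive,v0) N1.N1=(alive,v1) N1.N2=(alive,v0) N1.N3=(alive,v0) | N3.N0=(alive,v0) N3.N1=(alive,v1) N3.N2=(alive,v0) N3.N3=(alive,v0)
Op 4: N0 marks N1=suspect -> (suspect,v1)
Op 5: N0 marks N2=dead -> (dead,v1)
Op 6: N2 marks N3=dead -> (dead,v1)
Op 7: N0 marks N3=dead -> (dead,v1)
Op 8: N1 marks N0=suspect -> (suspect,v1)

Answer: N0=alive,0 N1=alive,1 N2=alive,0 N3=alive,0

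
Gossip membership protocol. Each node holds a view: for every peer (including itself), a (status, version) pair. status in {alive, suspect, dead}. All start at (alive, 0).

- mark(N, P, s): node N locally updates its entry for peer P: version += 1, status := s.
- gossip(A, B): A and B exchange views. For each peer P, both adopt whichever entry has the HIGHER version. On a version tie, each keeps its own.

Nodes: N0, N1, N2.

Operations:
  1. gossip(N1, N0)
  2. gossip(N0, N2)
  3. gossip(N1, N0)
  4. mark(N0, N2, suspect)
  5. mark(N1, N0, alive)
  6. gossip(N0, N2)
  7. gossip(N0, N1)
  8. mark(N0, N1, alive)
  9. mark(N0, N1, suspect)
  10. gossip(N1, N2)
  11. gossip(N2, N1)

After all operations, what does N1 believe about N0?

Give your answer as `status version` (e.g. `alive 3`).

Op 1: gossip N1<->N0 -> N1.N0=(alive,v0) N1.N1=(alive,v0) N1.N2=(alive,v0) | N0.N0=(alive,v0) N0.N1=(alive,v0) N0.N2=(alive,v0)
Op 2: gossip N0<->N2 -> N0.N0=(alive,v0) N0.N1=(alive,v0) N0.N2=(alive,v0) | N2.N0=(alive,v0) N2.N1=(alive,v0) N2.N2=(alive,v0)
Op 3: gossip N1<->N0 -> N1.N0=(alive,v0) N1.N1=(alive,v0) N1.N2=(alive,v0) | N0.N0=(alive,v0) N0.N1=(alive,v0) N0.N2=(alive,v0)
Op 4: N0 marks N2=suspect -> (suspect,v1)
Op 5: N1 marks N0=alive -> (alive,v1)
Op 6: gossip N0<->N2 -> N0.N0=(alive,v0) N0.N1=(alive,v0) N0.N2=(suspect,v1) | N2.N0=(alive,v0) N2.N1=(alive,v0) N2.N2=(suspect,v1)
Op 7: gossip N0<->N1 -> N0.N0=(alive,v1) N0.N1=(alive,v0) N0.N2=(suspect,v1) | N1.N0=(alive,v1) N1.N1=(alive,v0) N1.N2=(suspect,v1)
Op 8: N0 marks N1=alive -> (alive,v1)
Op 9: N0 marks N1=suspect -> (suspect,v2)
Op 10: gossip N1<->N2 -> N1.N0=(alive,v1) N1.N1=(alive,v0) N1.N2=(suspect,v1) | N2.N0=(alive,v1) N2.N1=(alive,v0) N2.N2=(suspect,v1)
Op 11: gossip N2<->N1 -> N2.N0=(alive,v1) N2.N1=(alive,v0) N2.N2=(suspect,v1) | N1.N0=(alive,v1) N1.N1=(alive,v0) N1.N2=(suspect,v1)

Answer: alive 1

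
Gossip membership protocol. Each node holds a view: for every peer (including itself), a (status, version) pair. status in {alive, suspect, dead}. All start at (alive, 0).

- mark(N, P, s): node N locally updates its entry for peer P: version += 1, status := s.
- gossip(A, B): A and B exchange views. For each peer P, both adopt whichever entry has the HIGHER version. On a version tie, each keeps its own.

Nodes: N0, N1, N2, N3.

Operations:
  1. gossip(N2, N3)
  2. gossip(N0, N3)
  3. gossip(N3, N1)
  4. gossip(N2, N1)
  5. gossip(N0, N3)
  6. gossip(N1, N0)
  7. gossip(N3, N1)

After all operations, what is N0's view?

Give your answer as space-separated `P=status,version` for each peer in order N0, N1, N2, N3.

Op 1: gossip N2<->N3 -> N2.N0=(alive,v0) N2.N1=(alive,v0) N2.N2=(alive,v0) N2.N3=(alive,v0) | N3.N0=(alive,v0) N3.N1=(alive,v0) N3.N2=(alive,v0) N3.N3=(alive,v0)
Op 2: gossip N0<->N3 -> N0.N0=(alive,v0) N0.N1=(alive,v0) N0.N2=(alive,v0) N0.N3=(alive,v0) | N3.N0=(alive,v0) N3.N1=(alive,v0) N3.N2=(alive,v0) N3.N3=(alive,v0)
Op 3: gossip N3<->N1 -> N3.N0=(alive,v0) N3.N1=(alive,v0) N3.N2=(alive,v0) N3.N3=(alive,v0) | N1.N0=(alive,v0) N1.N1=(alive,v0) N1.N2=(alive,v0) N1.N3=(alive,v0)
Op 4: gossip N2<->N1 -> N2.N0=(alive,v0) N2.N1=(alive,v0) N2.N2=(alive,v0) N2.N3=(alive,v0) | N1.N0=(alive,v0) N1.N1=(alive,v0) N1.N2=(alive,v0) N1.N3=(alive,v0)
Op 5: gossip N0<->N3 -> N0.N0=(alive,v0) N0.N1=(alive,v0) N0.N2=(alive,v0) N0.N3=(alive,v0) | N3.N0=(alive,v0) N3.N1=(alive,v0) N3.N2=(alive,v0) N3.N3=(alive,v0)
Op 6: gossip N1<->N0 -> N1.N0=(alive,v0) N1.N1=(alive,v0) N1.N2=(alive,v0) N1.N3=(alive,v0) | N0.N0=(alive,v0) N0.N1=(alive,v0) N0.N2=(alive,v0) N0.N3=(alive,v0)
Op 7: gossip N3<->N1 -> N3.N0=(alive,v0) N3.N1=(alive,v0) N3.N2=(alive,v0) N3.N3=(alive,v0) | N1.N0=(alive,v0) N1.N1=(alive,v0) N1.N2=(alive,v0) N1.N3=(alive,v0)

Answer: N0=alive,0 N1=alive,0 N2=alive,0 N3=alive,0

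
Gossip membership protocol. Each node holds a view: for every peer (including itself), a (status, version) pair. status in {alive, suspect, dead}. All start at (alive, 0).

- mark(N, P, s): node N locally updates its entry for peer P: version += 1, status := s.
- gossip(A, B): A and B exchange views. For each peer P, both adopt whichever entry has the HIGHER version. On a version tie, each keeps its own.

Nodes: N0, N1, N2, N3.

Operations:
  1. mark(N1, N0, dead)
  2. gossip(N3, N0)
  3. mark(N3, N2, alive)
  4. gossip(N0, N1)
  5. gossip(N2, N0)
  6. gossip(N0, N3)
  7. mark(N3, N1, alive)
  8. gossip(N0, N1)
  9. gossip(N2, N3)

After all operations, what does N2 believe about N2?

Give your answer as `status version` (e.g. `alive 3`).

Op 1: N1 marks N0=dead -> (dead,v1)
Op 2: gossip N3<->N0 -> N3.N0=(alive,v0) N3.N1=(alive,v0) N3.N2=(alive,v0) N3.N3=(alive,v0) | N0.N0=(alive,v0) N0.N1=(alive,v0) N0.N2=(alive,v0) N0.N3=(alive,v0)
Op 3: N3 marks N2=alive -> (alive,v1)
Op 4: gossip N0<->N1 -> N0.N0=(dead,v1) N0.N1=(alive,v0) N0.N2=(alive,v0) N0.N3=(alive,v0) | N1.N0=(dead,v1) N1.N1=(alive,v0) N1.N2=(alive,v0) N1.N3=(alive,v0)
Op 5: gossip N2<->N0 -> N2.N0=(dead,v1) N2.N1=(alive,v0) N2.N2=(alive,v0) N2.N3=(alive,v0) | N0.N0=(dead,v1) N0.N1=(alive,v0) N0.N2=(alive,v0) N0.N3=(alive,v0)
Op 6: gossip N0<->N3 -> N0.N0=(dead,v1) N0.N1=(alive,v0) N0.N2=(alive,v1) N0.N3=(alive,v0) | N3.N0=(dead,v1) N3.N1=(alive,v0) N3.N2=(alive,v1) N3.N3=(alive,v0)
Op 7: N3 marks N1=alive -> (alive,v1)
Op 8: gossip N0<->N1 -> N0.N0=(dead,v1) N0.N1=(alive,v0) N0.N2=(alive,v1) N0.N3=(alive,v0) | N1.N0=(dead,v1) N1.N1=(alive,v0) N1.N2=(alive,v1) N1.N3=(alive,v0)
Op 9: gossip N2<->N3 -> N2.N0=(dead,v1) N2.N1=(alive,v1) N2.N2=(alive,v1) N2.N3=(alive,v0) | N3.N0=(dead,v1) N3.N1=(alive,v1) N3.N2=(alive,v1) N3.N3=(alive,v0)

Answer: alive 1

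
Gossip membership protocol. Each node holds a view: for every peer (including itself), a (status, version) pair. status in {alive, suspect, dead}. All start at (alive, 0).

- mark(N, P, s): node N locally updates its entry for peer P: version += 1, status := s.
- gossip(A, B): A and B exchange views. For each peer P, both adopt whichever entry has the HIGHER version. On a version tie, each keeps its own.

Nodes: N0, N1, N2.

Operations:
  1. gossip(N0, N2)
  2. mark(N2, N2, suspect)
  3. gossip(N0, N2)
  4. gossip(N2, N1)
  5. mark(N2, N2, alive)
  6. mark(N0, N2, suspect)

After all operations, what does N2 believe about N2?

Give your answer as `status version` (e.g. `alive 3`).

Answer: alive 2

Derivation:
Op 1: gossip N0<->N2 -> N0.N0=(alive,v0) N0.N1=(alive,v0) N0.N2=(alive,v0) | N2.N0=(alive,v0) N2.N1=(alive,v0) N2.N2=(alive,v0)
Op 2: N2 marks N2=suspect -> (suspect,v1)
Op 3: gossip N0<->N2 -> N0.N0=(alive,v0) N0.N1=(alive,v0) N0.N2=(suspect,v1) | N2.N0=(alive,v0) N2.N1=(alive,v0) N2.N2=(suspect,v1)
Op 4: gossip N2<->N1 -> N2.N0=(alive,v0) N2.N1=(alive,v0) N2.N2=(suspect,v1) | N1.N0=(alive,v0) N1.N1=(alive,v0) N1.N2=(suspect,v1)
Op 5: N2 marks N2=alive -> (alive,v2)
Op 6: N0 marks N2=suspect -> (suspect,v2)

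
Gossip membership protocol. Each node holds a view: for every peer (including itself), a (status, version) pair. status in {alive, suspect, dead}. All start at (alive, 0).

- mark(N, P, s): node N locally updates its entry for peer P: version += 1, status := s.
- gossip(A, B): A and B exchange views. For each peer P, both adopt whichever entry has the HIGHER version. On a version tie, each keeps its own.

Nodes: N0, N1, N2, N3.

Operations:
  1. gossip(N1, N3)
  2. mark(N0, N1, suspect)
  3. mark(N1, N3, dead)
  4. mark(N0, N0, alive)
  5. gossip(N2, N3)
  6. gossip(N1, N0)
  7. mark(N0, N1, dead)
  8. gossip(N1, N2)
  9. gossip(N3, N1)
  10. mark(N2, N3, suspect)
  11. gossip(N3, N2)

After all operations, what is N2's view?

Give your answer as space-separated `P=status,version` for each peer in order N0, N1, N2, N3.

Answer: N0=alive,1 N1=suspect,1 N2=alive,0 N3=suspect,2

Derivation:
Op 1: gossip N1<->N3 -> N1.N0=(alive,v0) N1.N1=(alive,v0) N1.N2=(alive,v0) N1.N3=(alive,v0) | N3.N0=(alive,v0) N3.N1=(alive,v0) N3.N2=(alive,v0) N3.N3=(alive,v0)
Op 2: N0 marks N1=suspect -> (suspect,v1)
Op 3: N1 marks N3=dead -> (dead,v1)
Op 4: N0 marks N0=alive -> (alive,v1)
Op 5: gossip N2<->N3 -> N2.N0=(alive,v0) N2.N1=(alive,v0) N2.N2=(alive,v0) N2.N3=(alive,v0) | N3.N0=(alive,v0) N3.N1=(alive,v0) N3.N2=(alive,v0) N3.N3=(alive,v0)
Op 6: gossip N1<->N0 -> N1.N0=(alive,v1) N1.N1=(suspect,v1) N1.N2=(alive,v0) N1.N3=(dead,v1) | N0.N0=(alive,v1) N0.N1=(suspect,v1) N0.N2=(alive,v0) N0.N3=(dead,v1)
Op 7: N0 marks N1=dead -> (dead,v2)
Op 8: gossip N1<->N2 -> N1.N0=(alive,v1) N1.N1=(suspect,v1) N1.N2=(alive,v0) N1.N3=(dead,v1) | N2.N0=(alive,v1) N2.N1=(suspect,v1) N2.N2=(alive,v0) N2.N3=(dead,v1)
Op 9: gossip N3<->N1 -> N3.N0=(alive,v1) N3.N1=(suspect,v1) N3.N2=(alive,v0) N3.N3=(dead,v1) | N1.N0=(alive,v1) N1.N1=(suspect,v1) N1.N2=(alive,v0) N1.N3=(dead,v1)
Op 10: N2 marks N3=suspect -> (suspect,v2)
Op 11: gossip N3<->N2 -> N3.N0=(alive,v1) N3.N1=(suspect,v1) N3.N2=(alive,v0) N3.N3=(suspect,v2) | N2.N0=(alive,v1) N2.N1=(suspect,v1) N2.N2=(alive,v0) N2.N3=(suspect,v2)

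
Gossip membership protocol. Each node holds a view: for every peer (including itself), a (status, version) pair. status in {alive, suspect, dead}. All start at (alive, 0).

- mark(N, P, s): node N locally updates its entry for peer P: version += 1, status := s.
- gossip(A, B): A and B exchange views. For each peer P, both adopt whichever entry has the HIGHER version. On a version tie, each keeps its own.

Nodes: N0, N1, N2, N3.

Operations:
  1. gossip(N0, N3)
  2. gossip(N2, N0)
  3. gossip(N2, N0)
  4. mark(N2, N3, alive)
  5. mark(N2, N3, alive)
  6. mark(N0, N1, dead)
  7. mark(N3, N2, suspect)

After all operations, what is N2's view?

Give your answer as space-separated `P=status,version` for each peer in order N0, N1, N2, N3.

Op 1: gossip N0<->N3 -> N0.N0=(alive,v0) N0.N1=(alive,v0) N0.N2=(alive,v0) N0.N3=(alive,v0) | N3.N0=(alive,v0) N3.N1=(alive,v0) N3.N2=(alive,v0) N3.N3=(alive,v0)
Op 2: gossip N2<->N0 -> N2.N0=(alive,v0) N2.N1=(alive,v0) N2.N2=(alive,v0) N2.N3=(alive,v0) | N0.N0=(alive,v0) N0.N1=(alive,v0) N0.N2=(alive,v0) N0.N3=(alive,v0)
Op 3: gossip N2<->N0 -> N2.N0=(alive,v0) N2.N1=(alive,v0) N2.N2=(alive,v0) N2.N3=(alive,v0) | N0.N0=(alive,v0) N0.N1=(alive,v0) N0.N2=(alive,v0) N0.N3=(alive,v0)
Op 4: N2 marks N3=alive -> (alive,v1)
Op 5: N2 marks N3=alive -> (alive,v2)
Op 6: N0 marks N1=dead -> (dead,v1)
Op 7: N3 marks N2=suspect -> (suspect,v1)

Answer: N0=alive,0 N1=alive,0 N2=alive,0 N3=alive,2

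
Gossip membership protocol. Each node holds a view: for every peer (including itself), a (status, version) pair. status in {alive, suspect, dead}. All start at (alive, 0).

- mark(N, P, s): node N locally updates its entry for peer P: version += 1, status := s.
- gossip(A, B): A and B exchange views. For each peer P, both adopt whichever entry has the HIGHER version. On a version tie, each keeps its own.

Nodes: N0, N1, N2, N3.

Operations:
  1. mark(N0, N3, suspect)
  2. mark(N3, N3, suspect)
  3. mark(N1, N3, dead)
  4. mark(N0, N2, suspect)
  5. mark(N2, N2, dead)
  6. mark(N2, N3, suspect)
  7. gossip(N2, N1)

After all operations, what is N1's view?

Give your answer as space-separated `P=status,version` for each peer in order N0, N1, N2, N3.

Answer: N0=alive,0 N1=alive,0 N2=dead,1 N3=dead,1

Derivation:
Op 1: N0 marks N3=suspect -> (suspect,v1)
Op 2: N3 marks N3=suspect -> (suspect,v1)
Op 3: N1 marks N3=dead -> (dead,v1)
Op 4: N0 marks N2=suspect -> (suspect,v1)
Op 5: N2 marks N2=dead -> (dead,v1)
Op 6: N2 marks N3=suspect -> (suspect,v1)
Op 7: gossip N2<->N1 -> N2.N0=(alive,v0) N2.N1=(alive,v0) N2.N2=(dead,v1) N2.N3=(suspect,v1) | N1.N0=(alive,v0) N1.N1=(alive,v0) N1.N2=(dead,v1) N1.N3=(dead,v1)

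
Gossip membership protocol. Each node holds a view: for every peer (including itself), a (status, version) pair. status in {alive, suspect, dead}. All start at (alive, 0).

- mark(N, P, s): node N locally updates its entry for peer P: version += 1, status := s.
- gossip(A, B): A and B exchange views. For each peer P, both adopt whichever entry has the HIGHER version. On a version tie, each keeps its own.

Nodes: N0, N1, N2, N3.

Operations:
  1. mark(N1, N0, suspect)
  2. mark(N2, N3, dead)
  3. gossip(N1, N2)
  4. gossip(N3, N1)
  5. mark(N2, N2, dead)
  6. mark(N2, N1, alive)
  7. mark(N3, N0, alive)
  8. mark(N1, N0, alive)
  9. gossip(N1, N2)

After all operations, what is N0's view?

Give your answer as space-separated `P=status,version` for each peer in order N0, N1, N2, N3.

Answer: N0=alive,0 N1=alive,0 N2=alive,0 N3=alive,0

Derivation:
Op 1: N1 marks N0=suspect -> (suspect,v1)
Op 2: N2 marks N3=dead -> (dead,v1)
Op 3: gossip N1<->N2 -> N1.N0=(suspect,v1) N1.N1=(alive,v0) N1.N2=(alive,v0) N1.N3=(dead,v1) | N2.N0=(suspect,v1) N2.N1=(alive,v0) N2.N2=(alive,v0) N2.N3=(dead,v1)
Op 4: gossip N3<->N1 -> N3.N0=(suspect,v1) N3.N1=(alive,v0) N3.N2=(alive,v0) N3.N3=(dead,v1) | N1.N0=(suspect,v1) N1.N1=(alive,v0) N1.N2=(alive,v0) N1.N3=(dead,v1)
Op 5: N2 marks N2=dead -> (dead,v1)
Op 6: N2 marks N1=alive -> (alive,v1)
Op 7: N3 marks N0=alive -> (alive,v2)
Op 8: N1 marks N0=alive -> (alive,v2)
Op 9: gossip N1<->N2 -> N1.N0=(alive,v2) N1.N1=(alive,v1) N1.N2=(dead,v1) N1.N3=(dead,v1) | N2.N0=(alive,v2) N2.N1=(alive,v1) N2.N2=(dead,v1) N2.N3=(dead,v1)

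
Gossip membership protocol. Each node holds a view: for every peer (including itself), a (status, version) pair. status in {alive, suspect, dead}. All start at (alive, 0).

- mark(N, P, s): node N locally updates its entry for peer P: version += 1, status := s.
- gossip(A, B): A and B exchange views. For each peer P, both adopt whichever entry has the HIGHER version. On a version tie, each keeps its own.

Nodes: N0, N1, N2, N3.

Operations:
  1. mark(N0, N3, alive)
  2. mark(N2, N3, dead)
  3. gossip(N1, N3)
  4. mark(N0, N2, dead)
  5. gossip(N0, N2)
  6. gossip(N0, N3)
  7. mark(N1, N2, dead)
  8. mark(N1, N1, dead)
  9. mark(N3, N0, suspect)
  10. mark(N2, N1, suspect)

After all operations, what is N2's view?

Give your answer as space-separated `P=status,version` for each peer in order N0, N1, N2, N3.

Op 1: N0 marks N3=alive -> (alive,v1)
Op 2: N2 marks N3=dead -> (dead,v1)
Op 3: gossip N1<->N3 -> N1.N0=(alive,v0) N1.N1=(alive,v0) N1.N2=(alive,v0) N1.N3=(alive,v0) | N3.N0=(alive,v0) N3.N1=(alive,v0) N3.N2=(alive,v0) N3.N3=(alive,v0)
Op 4: N0 marks N2=dead -> (dead,v1)
Op 5: gossip N0<->N2 -> N0.N0=(alive,v0) N0.N1=(alive,v0) N0.N2=(dead,v1) N0.N3=(alive,v1) | N2.N0=(alive,v0) N2.N1=(alive,v0) N2.N2=(dead,v1) N2.N3=(dead,v1)
Op 6: gossip N0<->N3 -> N0.N0=(alive,v0) N0.N1=(alive,v0) N0.N2=(dead,v1) N0.N3=(alive,v1) | N3.N0=(alive,v0) N3.N1=(alive,v0) N3.N2=(dead,v1) N3.N3=(alive,v1)
Op 7: N1 marks N2=dead -> (dead,v1)
Op 8: N1 marks N1=dead -> (dead,v1)
Op 9: N3 marks N0=suspect -> (suspect,v1)
Op 10: N2 marks N1=suspect -> (suspect,v1)

Answer: N0=alive,0 N1=suspect,1 N2=dead,1 N3=dead,1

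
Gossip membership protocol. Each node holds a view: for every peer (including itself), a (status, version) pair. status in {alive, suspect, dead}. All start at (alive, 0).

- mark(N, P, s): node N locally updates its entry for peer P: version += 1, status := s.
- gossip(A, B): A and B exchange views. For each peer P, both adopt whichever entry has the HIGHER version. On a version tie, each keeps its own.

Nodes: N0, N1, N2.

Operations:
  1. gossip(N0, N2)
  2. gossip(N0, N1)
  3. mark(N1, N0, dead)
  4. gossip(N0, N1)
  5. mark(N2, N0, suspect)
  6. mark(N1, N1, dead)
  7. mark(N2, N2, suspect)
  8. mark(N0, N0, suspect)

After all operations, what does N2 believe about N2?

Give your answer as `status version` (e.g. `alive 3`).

Answer: suspect 1

Derivation:
Op 1: gossip N0<->N2 -> N0.N0=(alive,v0) N0.N1=(alive,v0) N0.N2=(alive,v0) | N2.N0=(alive,v0) N2.N1=(alive,v0) N2.N2=(alive,v0)
Op 2: gossip N0<->N1 -> N0.N0=(alive,v0) N0.N1=(alive,v0) N0.N2=(alive,v0) | N1.N0=(alive,v0) N1.N1=(alive,v0) N1.N2=(alive,v0)
Op 3: N1 marks N0=dead -> (dead,v1)
Op 4: gossip N0<->N1 -> N0.N0=(dead,v1) N0.N1=(alive,v0) N0.N2=(alive,v0) | N1.N0=(dead,v1) N1.N1=(alive,v0) N1.N2=(alive,v0)
Op 5: N2 marks N0=suspect -> (suspect,v1)
Op 6: N1 marks N1=dead -> (dead,v1)
Op 7: N2 marks N2=suspect -> (suspect,v1)
Op 8: N0 marks N0=suspect -> (suspect,v2)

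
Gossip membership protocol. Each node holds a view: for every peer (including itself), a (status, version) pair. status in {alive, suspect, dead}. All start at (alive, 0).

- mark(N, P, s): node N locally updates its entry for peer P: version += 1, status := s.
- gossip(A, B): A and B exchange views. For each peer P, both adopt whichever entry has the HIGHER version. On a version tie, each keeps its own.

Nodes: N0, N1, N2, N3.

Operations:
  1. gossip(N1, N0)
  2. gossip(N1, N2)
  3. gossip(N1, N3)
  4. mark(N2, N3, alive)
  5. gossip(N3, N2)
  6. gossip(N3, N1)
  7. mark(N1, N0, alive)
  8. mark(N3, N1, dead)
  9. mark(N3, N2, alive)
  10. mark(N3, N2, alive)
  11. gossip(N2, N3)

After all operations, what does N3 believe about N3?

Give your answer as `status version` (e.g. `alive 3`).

Answer: alive 1

Derivation:
Op 1: gossip N1<->N0 -> N1.N0=(alive,v0) N1.N1=(alive,v0) N1.N2=(alive,v0) N1.N3=(alive,v0) | N0.N0=(alive,v0) N0.N1=(alive,v0) N0.N2=(alive,v0) N0.N3=(alive,v0)
Op 2: gossip N1<->N2 -> N1.N0=(alive,v0) N1.N1=(alive,v0) N1.N2=(alive,v0) N1.N3=(alive,v0) | N2.N0=(alive,v0) N2.N1=(alive,v0) N2.N2=(alive,v0) N2.N3=(alive,v0)
Op 3: gossip N1<->N3 -> N1.N0=(alive,v0) N1.N1=(alive,v0) N1.N2=(alive,v0) N1.N3=(alive,v0) | N3.N0=(alive,v0) N3.N1=(alive,v0) N3.N2=(alive,v0) N3.N3=(alive,v0)
Op 4: N2 marks N3=alive -> (alive,v1)
Op 5: gossip N3<->N2 -> N3.N0=(alive,v0) N3.N1=(alive,v0) N3.N2=(alive,v0) N3.N3=(alive,v1) | N2.N0=(alive,v0) N2.N1=(alive,v0) N2.N2=(alive,v0) N2.N3=(alive,v1)
Op 6: gossip N3<->N1 -> N3.N0=(alive,v0) N3.N1=(alive,v0) N3.N2=(alive,v0) N3.N3=(alive,v1) | N1.N0=(alive,v0) N1.N1=(alive,v0) N1.N2=(alive,v0) N1.N3=(alive,v1)
Op 7: N1 marks N0=alive -> (alive,v1)
Op 8: N3 marks N1=dead -> (dead,v1)
Op 9: N3 marks N2=alive -> (alive,v1)
Op 10: N3 marks N2=alive -> (alive,v2)
Op 11: gossip N2<->N3 -> N2.N0=(alive,v0) N2.N1=(dead,v1) N2.N2=(alive,v2) N2.N3=(alive,v1) | N3.N0=(alive,v0) N3.N1=(dead,v1) N3.N2=(alive,v2) N3.N3=(alive,v1)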